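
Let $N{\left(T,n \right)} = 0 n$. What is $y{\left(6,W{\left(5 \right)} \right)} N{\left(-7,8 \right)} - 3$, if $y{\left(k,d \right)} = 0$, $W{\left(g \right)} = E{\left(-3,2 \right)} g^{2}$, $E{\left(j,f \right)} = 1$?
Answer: $-3$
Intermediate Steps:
$W{\left(g \right)} = g^{2}$ ($W{\left(g \right)} = 1 g^{2} = g^{2}$)
$N{\left(T,n \right)} = 0$
$y{\left(6,W{\left(5 \right)} \right)} N{\left(-7,8 \right)} - 3 = 0 \cdot 0 - 3 = 0 - 3 = -3$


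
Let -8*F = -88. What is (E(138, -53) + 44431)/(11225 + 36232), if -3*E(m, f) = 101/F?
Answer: 1466122/1566081 ≈ 0.93617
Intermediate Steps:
F = 11 (F = -⅛*(-88) = 11)
E(m, f) = -101/33 (E(m, f) = -101/(3*11) = -⅓*101/11 = -101/33)
(E(138, -53) + 44431)/(11225 + 36232) = (-101/33 + 44431)/(11225 + 36232) = (1466122/33)/47457 = (1466122/33)*(1/47457) = 1466122/1566081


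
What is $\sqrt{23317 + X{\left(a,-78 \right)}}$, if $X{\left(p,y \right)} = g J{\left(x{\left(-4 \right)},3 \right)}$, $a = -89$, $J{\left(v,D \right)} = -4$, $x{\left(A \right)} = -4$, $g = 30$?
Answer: $\sqrt{23197} \approx 152.31$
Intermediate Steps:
$X{\left(p,y \right)} = -120$ ($X{\left(p,y \right)} = 30 \left(-4\right) = -120$)
$\sqrt{23317 + X{\left(a,-78 \right)}} = \sqrt{23317 - 120} = \sqrt{23197}$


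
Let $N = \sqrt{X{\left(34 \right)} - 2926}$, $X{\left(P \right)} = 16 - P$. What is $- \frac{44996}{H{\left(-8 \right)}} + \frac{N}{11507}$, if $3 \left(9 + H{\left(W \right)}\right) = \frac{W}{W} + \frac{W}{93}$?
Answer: $\frac{6276942}{1213} + \frac{8 i \sqrt{46}}{11507} \approx 5174.7 + 0.0047153 i$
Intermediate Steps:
$H{\left(W \right)} = - \frac{26}{3} + \frac{W}{279}$ ($H{\left(W \right)} = -9 + \frac{\frac{W}{W} + \frac{W}{93}}{3} = -9 + \frac{1 + W \frac{1}{93}}{3} = -9 + \frac{1 + \frac{W}{93}}{3} = -9 + \left(\frac{1}{3} + \frac{W}{279}\right) = - \frac{26}{3} + \frac{W}{279}$)
$N = 8 i \sqrt{46}$ ($N = \sqrt{\left(16 - 34\right) - 2926} = \sqrt{-18 - 2926} = \sqrt{-2944} = 8 i \sqrt{46} \approx 54.259 i$)
$- \frac{44996}{H{\left(-8 \right)}} + \frac{N}{11507} = - \frac{44996}{- \frac{26}{3} + \frac{1}{279} \left(-8\right)} + \frac{8 i \sqrt{46}}{11507} = - \frac{44996}{- \frac{26}{3} - \frac{8}{279}} + 8 i \sqrt{46} \cdot \frac{1}{11507} = - \frac{44996}{- \frac{2426}{279}} + \frac{8 i \sqrt{46}}{11507} = \left(-44996\right) \left(- \frac{279}{2426}\right) + \frac{8 i \sqrt{46}}{11507} = \frac{6276942}{1213} + \frac{8 i \sqrt{46}}{11507}$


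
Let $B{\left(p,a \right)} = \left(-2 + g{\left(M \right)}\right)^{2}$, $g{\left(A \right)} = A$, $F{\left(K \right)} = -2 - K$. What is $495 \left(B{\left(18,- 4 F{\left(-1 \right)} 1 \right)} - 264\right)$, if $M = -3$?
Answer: $-118305$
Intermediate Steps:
$B{\left(p,a \right)} = 25$ ($B{\left(p,a \right)} = \left(-2 - 3\right)^{2} = \left(-5\right)^{2} = 25$)
$495 \left(B{\left(18,- 4 F{\left(-1 \right)} 1 \right)} - 264\right) = 495 \left(25 - 264\right) = 495 \left(-239\right) = -118305$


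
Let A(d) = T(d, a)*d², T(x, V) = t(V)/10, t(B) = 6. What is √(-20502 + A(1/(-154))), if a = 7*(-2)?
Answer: I*√12155635785/770 ≈ 143.19*I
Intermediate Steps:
a = -14
T(x, V) = ⅗ (T(x, V) = 6/10 = 6*(⅒) = ⅗)
A(d) = 3*d²/5
√(-20502 + A(1/(-154))) = √(-20502 + 3*(1/(-154))²/5) = √(-20502 + 3*(-1/154)²/5) = √(-20502 + (⅗)*(1/23716)) = √(-20502 + 3/118580) = √(-2431127157/118580) = I*√12155635785/770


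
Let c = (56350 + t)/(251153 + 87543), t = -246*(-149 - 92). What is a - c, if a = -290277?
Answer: -24578943607/84674 ≈ -2.9028e+5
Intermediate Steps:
t = 59286 (t = -246*(-241) = 59286)
c = 28909/84674 (c = (56350 + 59286)/(251153 + 87543) = 115636/338696 = 115636*(1/338696) = 28909/84674 ≈ 0.34142)
a - c = -290277 - 1*28909/84674 = -290277 - 28909/84674 = -24578943607/84674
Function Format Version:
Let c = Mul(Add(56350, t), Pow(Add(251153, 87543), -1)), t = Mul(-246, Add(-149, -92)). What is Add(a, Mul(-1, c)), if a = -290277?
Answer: Rational(-24578943607, 84674) ≈ -2.9028e+5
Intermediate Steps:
t = 59286 (t = Mul(-246, -241) = 59286)
c = Rational(28909, 84674) (c = Mul(Add(56350, 59286), Pow(Add(251153, 87543), -1)) = Mul(115636, Pow(338696, -1)) = Mul(115636, Rational(1, 338696)) = Rational(28909, 84674) ≈ 0.34142)
Add(a, Mul(-1, c)) = Add(-290277, Mul(-1, Rational(28909, 84674))) = Add(-290277, Rational(-28909, 84674)) = Rational(-24578943607, 84674)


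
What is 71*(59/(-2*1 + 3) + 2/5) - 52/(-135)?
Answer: 569401/135 ≈ 4217.8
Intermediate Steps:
71*(59/(-2*1 + 3) + 2/5) - 52/(-135) = 71*(59/(-2 + 3) + 2*(⅕)) - 52*(-1/135) = 71*(59/1 + ⅖) + 52/135 = 71*(59*1 + ⅖) + 52/135 = 71*(59 + ⅖) + 52/135 = 71*(297/5) + 52/135 = 21087/5 + 52/135 = 569401/135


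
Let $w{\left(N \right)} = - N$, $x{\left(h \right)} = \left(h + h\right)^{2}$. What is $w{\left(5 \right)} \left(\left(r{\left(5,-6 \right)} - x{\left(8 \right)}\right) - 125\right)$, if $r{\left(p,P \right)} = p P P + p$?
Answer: $980$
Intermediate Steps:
$x{\left(h \right)} = 4 h^{2}$ ($x{\left(h \right)} = \left(2 h\right)^{2} = 4 h^{2}$)
$r{\left(p,P \right)} = p + p P^{2}$ ($r{\left(p,P \right)} = P p P + p = p P^{2} + p = p + p P^{2}$)
$w{\left(5 \right)} \left(\left(r{\left(5,-6 \right)} - x{\left(8 \right)}\right) - 125\right) = \left(-1\right) 5 \left(\left(5 \left(1 + \left(-6\right)^{2}\right) - 4 \cdot 8^{2}\right) - 125\right) = - 5 \left(\left(5 \left(1 + 36\right) - 4 \cdot 64\right) - 125\right) = - 5 \left(\left(5 \cdot 37 - 256\right) - 125\right) = - 5 \left(\left(185 - 256\right) - 125\right) = - 5 \left(-71 - 125\right) = \left(-5\right) \left(-196\right) = 980$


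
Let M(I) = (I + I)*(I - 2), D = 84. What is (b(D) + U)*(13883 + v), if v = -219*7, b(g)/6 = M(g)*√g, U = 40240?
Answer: 496964000 + 2041603200*√21 ≈ 9.8528e+9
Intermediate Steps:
M(I) = 2*I*(-2 + I) (M(I) = (2*I)*(-2 + I) = 2*I*(-2 + I))
b(g) = 12*g^(3/2)*(-2 + g) (b(g) = 6*((2*g*(-2 + g))*√g) = 6*(2*g^(3/2)*(-2 + g)) = 12*g^(3/2)*(-2 + g))
v = -1533
(b(D) + U)*(13883 + v) = (12*84^(3/2)*(-2 + 84) + 40240)*(13883 - 1533) = (12*(168*√21)*82 + 40240)*12350 = (165312*√21 + 40240)*12350 = (40240 + 165312*√21)*12350 = 496964000 + 2041603200*√21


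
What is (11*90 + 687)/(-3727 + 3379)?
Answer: -559/116 ≈ -4.8190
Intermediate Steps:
(11*90 + 687)/(-3727 + 3379) = (990 + 687)/(-348) = 1677*(-1/348) = -559/116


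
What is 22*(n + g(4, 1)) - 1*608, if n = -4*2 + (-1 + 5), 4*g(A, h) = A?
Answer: -674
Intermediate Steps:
g(A, h) = A/4
n = -4 (n = -8 + 4 = -4)
22*(n + g(4, 1)) - 1*608 = 22*(-4 + (1/4)*4) - 1*608 = 22*(-4 + 1) - 608 = 22*(-3) - 608 = -66 - 608 = -674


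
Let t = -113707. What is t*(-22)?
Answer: 2501554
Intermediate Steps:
t*(-22) = -113707*(-22) = 2501554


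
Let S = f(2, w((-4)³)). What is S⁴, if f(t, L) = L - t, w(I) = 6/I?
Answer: 20151121/1048576 ≈ 19.218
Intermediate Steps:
S = -67/32 (S = 6/((-4)³) - 1*2 = 6/(-64) - 2 = 6*(-1/64) - 2 = -3/32 - 2 = -67/32 ≈ -2.0938)
S⁴ = (-67/32)⁴ = 20151121/1048576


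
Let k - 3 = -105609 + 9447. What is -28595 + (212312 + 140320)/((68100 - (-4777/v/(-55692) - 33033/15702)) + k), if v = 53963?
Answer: -371333621930994270037/12980258089399607 ≈ -28608.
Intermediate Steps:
k = -96159 (k = 3 + (-105609 + 9447) = 3 - 96162 = -96159)
-28595 + (212312 + 140320)/((68100 - (-4777/v/(-55692) - 33033/15702)) + k) = -28595 + (212312 + 140320)/((68100 - (-4777/53963/(-55692) - 33033/15702)) - 96159) = -28595 + 352632/((68100 - (-4777*1/53963*(-1/55692) - 33033*1/15702)) - 96159) = -28595 + 352632/((68100 - (-4777/53963*(-1/55692) - 11011/5234)) - 96159) = -28595 + 352632/((68100 - (281/176782788 - 11011/5234)) - 96159) = -28595 + 352632/((68100 - 1*(-973276903957/462640556196)) - 96159) = -28595 + 352632/((68100 + 973276903957/462640556196) - 96159) = -28595 + 352632/(31506795153851557/462640556196 - 96159) = -28595 + 352632/(-12980258089399607/462640556196) = -28595 + 352632*(-462640556196/12980258089399607) = -28595 - 163141864612507872/12980258089399607 = -371333621930994270037/12980258089399607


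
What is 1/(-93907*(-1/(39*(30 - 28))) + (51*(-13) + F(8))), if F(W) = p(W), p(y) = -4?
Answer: 78/41881 ≈ 0.0018624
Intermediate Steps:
F(W) = -4
1/(-93907*(-1/(39*(30 - 28))) + (51*(-13) + F(8))) = 1/(-93907*(-1/(39*(30 - 28))) + (51*(-13) - 4)) = 1/(-93907/(2*(-39)) + (-663 - 4)) = 1/(-93907/(-78) - 667) = 1/(-93907*(-1/78) - 667) = 1/(93907/78 - 667) = 1/(41881/78) = 78/41881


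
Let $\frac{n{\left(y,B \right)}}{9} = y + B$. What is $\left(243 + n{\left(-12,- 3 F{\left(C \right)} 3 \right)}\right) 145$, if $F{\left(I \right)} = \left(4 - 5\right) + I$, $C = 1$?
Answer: $19575$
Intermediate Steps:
$F{\left(I \right)} = -1 + I$
$n{\left(y,B \right)} = 9 B + 9 y$ ($n{\left(y,B \right)} = 9 \left(y + B\right) = 9 \left(B + y\right) = 9 B + 9 y$)
$\left(243 + n{\left(-12,- 3 F{\left(C \right)} 3 \right)}\right) 145 = \left(243 + \left(9 - 3 \left(-1 + 1\right) 3 + 9 \left(-12\right)\right)\right) 145 = \left(243 - \left(108 - 9 \left(-3\right) 0 \cdot 3\right)\right) 145 = \left(243 - \left(108 - 9 \cdot 0 \cdot 3\right)\right) 145 = \left(243 + \left(9 \cdot 0 - 108\right)\right) 145 = \left(243 + \left(0 - 108\right)\right) 145 = \left(243 - 108\right) 145 = 135 \cdot 145 = 19575$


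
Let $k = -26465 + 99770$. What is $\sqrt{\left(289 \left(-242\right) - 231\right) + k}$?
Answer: $56$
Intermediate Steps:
$k = 73305$
$\sqrt{\left(289 \left(-242\right) - 231\right) + k} = \sqrt{\left(289 \left(-242\right) - 231\right) + 73305} = \sqrt{\left(-69938 - 231\right) + 73305} = \sqrt{-70169 + 73305} = \sqrt{3136} = 56$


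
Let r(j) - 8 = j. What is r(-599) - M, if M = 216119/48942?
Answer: -29140841/48942 ≈ -595.42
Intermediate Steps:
r(j) = 8 + j
M = 216119/48942 (M = 216119*(1/48942) = 216119/48942 ≈ 4.4158)
r(-599) - M = (8 - 599) - 1*216119/48942 = -591 - 216119/48942 = -29140841/48942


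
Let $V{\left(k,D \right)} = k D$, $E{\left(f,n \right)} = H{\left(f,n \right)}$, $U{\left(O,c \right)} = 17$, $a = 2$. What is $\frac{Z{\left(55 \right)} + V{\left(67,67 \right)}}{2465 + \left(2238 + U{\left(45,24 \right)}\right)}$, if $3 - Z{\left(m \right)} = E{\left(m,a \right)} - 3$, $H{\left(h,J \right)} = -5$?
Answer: $\frac{225}{236} \approx 0.95339$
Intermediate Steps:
$E{\left(f,n \right)} = -5$
$V{\left(k,D \right)} = D k$
$Z{\left(m \right)} = 11$ ($Z{\left(m \right)} = 3 - \left(-5 - 3\right) = 3 - -8 = 3 + 8 = 11$)
$\frac{Z{\left(55 \right)} + V{\left(67,67 \right)}}{2465 + \left(2238 + U{\left(45,24 \right)}\right)} = \frac{11 + 67 \cdot 67}{2465 + \left(2238 + 17\right)} = \frac{11 + 4489}{2465 + 2255} = \frac{4500}{4720} = 4500 \cdot \frac{1}{4720} = \frac{225}{236}$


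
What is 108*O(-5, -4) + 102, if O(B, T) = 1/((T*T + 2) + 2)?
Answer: 537/5 ≈ 107.40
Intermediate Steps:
O(B, T) = 1/(4 + T²) (O(B, T) = 1/((T² + 2) + 2) = 1/((2 + T²) + 2) = 1/(4 + T²))
108*O(-5, -4) + 102 = 108/(4 + (-4)²) + 102 = 108/(4 + 16) + 102 = 108/20 + 102 = 108*(1/20) + 102 = 27/5 + 102 = 537/5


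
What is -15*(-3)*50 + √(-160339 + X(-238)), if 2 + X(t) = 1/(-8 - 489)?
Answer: 2250 + I*√39605670566/497 ≈ 2250.0 + 400.43*I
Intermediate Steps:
X(t) = -995/497 (X(t) = -2 + 1/(-8 - 489) = -2 + 1/(-497) = -2 - 1/497 = -995/497)
-15*(-3)*50 + √(-160339 + X(-238)) = -15*(-3)*50 + √(-160339 - 995/497) = 45*50 + √(-79689478/497) = 2250 + I*√39605670566/497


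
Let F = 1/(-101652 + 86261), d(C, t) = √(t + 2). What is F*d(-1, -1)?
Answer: -1/15391 ≈ -6.4973e-5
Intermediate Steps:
d(C, t) = √(2 + t)
F = -1/15391 (F = 1/(-15391) = -1/15391 ≈ -6.4973e-5)
F*d(-1, -1) = -√(2 - 1)/15391 = -√1/15391 = -1/15391*1 = -1/15391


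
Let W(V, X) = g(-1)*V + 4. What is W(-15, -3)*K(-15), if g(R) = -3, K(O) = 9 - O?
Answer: 1176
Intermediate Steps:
W(V, X) = 4 - 3*V (W(V, X) = -3*V + 4 = 4 - 3*V)
W(-15, -3)*K(-15) = (4 - 3*(-15))*(9 - 1*(-15)) = (4 + 45)*(9 + 15) = 49*24 = 1176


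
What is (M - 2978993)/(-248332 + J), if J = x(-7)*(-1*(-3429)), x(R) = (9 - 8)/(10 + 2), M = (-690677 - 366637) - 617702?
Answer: 18616036/992185 ≈ 18.763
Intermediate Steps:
M = -1675016 (M = -1057314 - 617702 = -1675016)
x(R) = 1/12
J = 1143/4 (J = (-1*(-3429))/12 = (1/12)*3429 = 1143/4 ≈ 285.75)
(M - 2978993)/(-248332 + J) = (-1675016 - 2978993)/(-248332 + 1143/4) = -4654009/(-992185/4) = -4654009*(-4/992185) = 18616036/992185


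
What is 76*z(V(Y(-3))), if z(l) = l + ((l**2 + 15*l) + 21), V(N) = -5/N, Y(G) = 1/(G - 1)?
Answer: 56316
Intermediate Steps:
Y(G) = 1/(-1 + G)
z(l) = 21 + l**2 + 16*l (z(l) = l + (21 + l**2 + 15*l) = 21 + l**2 + 16*l)
76*z(V(Y(-3))) = 76*(21 + (-5/(1/(-1 - 3)))**2 + 16*(-5/(1/(-1 - 3)))) = 76*(21 + (-5/(1/(-4)))**2 + 16*(-5/(1/(-4)))) = 76*(21 + (-5/(-1/4))**2 + 16*(-5/(-1/4))) = 76*(21 + (-5*(-4))**2 + 16*(-5*(-4))) = 76*(21 + 20**2 + 16*20) = 76*(21 + 400 + 320) = 76*741 = 56316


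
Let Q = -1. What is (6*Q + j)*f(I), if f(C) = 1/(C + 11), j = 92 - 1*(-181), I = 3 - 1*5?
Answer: 89/3 ≈ 29.667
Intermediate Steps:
I = -2 (I = 3 - 5 = -2)
j = 273 (j = 92 + 181 = 273)
f(C) = 1/(11 + C)
(6*Q + j)*f(I) = (6*(-1) + 273)/(11 - 2) = (-6 + 273)/9 = 267*(1/9) = 89/3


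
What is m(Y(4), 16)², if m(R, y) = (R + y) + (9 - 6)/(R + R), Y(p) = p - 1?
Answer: 1521/4 ≈ 380.25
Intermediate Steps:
Y(p) = -1 + p
m(R, y) = R + y + 3/(2*R) (m(R, y) = (R + y) + 3/((2*R)) = (R + y) + 3*(1/(2*R)) = (R + y) + 3/(2*R) = R + y + 3/(2*R))
m(Y(4), 16)² = ((-1 + 4) + 16 + 3/(2*(-1 + 4)))² = (3 + 16 + (3/2)/3)² = (3 + 16 + (3/2)*(⅓))² = (3 + 16 + ½)² = (39/2)² = 1521/4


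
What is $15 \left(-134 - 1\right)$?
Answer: $-2025$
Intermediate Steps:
$15 \left(-134 - 1\right) = 15 \left(-135\right) = -2025$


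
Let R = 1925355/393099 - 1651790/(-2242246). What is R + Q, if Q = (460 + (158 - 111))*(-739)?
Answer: -55040175888711617/146904110059 ≈ -3.7467e+5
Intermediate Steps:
Q = -374673 (Q = (460 + 47)*(-739) = 507*(-739) = -374673)
R = 827739424090/146904110059 (R = 1925355*(1/393099) - 1651790*(-1/2242246) = 641785/131033 + 825895/1121123 = 827739424090/146904110059 ≈ 5.6346)
R + Q = 827739424090/146904110059 - 374673 = -55040175888711617/146904110059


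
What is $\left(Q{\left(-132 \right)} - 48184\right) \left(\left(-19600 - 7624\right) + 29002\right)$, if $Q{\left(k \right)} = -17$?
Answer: $-85701378$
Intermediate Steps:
$\left(Q{\left(-132 \right)} - 48184\right) \left(\left(-19600 - 7624\right) + 29002\right) = \left(-17 - 48184\right) \left(\left(-19600 - 7624\right) + 29002\right) = - 48201 \left(-27224 + 29002\right) = \left(-48201\right) 1778 = -85701378$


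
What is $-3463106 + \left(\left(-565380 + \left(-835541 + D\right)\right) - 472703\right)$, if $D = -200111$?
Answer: $-5536841$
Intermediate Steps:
$-3463106 + \left(\left(-565380 + \left(-835541 + D\right)\right) - 472703\right) = -3463106 - 2073735 = -5536841$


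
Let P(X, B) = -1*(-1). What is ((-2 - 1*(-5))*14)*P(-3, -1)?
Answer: 42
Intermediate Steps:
P(X, B) = 1
((-2 - 1*(-5))*14)*P(-3, -1) = ((-2 - 1*(-5))*14)*1 = ((-2 + 5)*14)*1 = (3*14)*1 = 42*1 = 42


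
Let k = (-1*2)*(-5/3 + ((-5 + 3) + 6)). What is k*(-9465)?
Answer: 44170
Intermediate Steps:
k = -14/3 (k = -2*(-5*⅓ + (-2 + 6)) = -2*(-5/3 + 4) = -2*7/3 = -14/3 ≈ -4.6667)
k*(-9465) = -14/3*(-9465) = 44170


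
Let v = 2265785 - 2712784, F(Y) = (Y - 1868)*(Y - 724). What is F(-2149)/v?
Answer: -11540841/446999 ≈ -25.818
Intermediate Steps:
F(Y) = (-1868 + Y)*(-724 + Y)
v = -446999
F(-2149)/v = (1352432 + (-2149)**2 - 2592*(-2149))/(-446999) = (1352432 + 4618201 + 5570208)*(-1/446999) = 11540841*(-1/446999) = -11540841/446999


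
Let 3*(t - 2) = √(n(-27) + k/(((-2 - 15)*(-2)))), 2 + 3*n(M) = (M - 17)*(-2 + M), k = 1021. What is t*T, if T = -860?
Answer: -1720 - 430*√4730658/153 ≈ -7832.8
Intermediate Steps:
n(M) = -⅔ + (-17 + M)*(-2 + M)/3 (n(M) = -⅔ + ((M - 17)*(-2 + M))/3 = -⅔ + ((-17 + M)*(-2 + M))/3 = -⅔ + (-17 + M)*(-2 + M)/3)
t = 2 + √4730658/306 (t = 2 + √((32/3 - 19/3*(-27) + (⅓)*(-27)²) + 1021/(((-2 - 15)*(-2))))/3 = 2 + √((32/3 + 171 + (⅓)*729) + 1021/((-17*(-2))))/3 = 2 + √((32/3 + 171 + 243) + 1021/34)/3 = 2 + √(1274/3 + 1021*(1/34))/3 = 2 + √(1274/3 + 1021/34)/3 = 2 + √(46379/102)/3 = 2 + (√4730658/102)/3 = 2 + √4730658/306 ≈ 9.1079)
t*T = (2 + √4730658/306)*(-860) = -1720 - 430*√4730658/153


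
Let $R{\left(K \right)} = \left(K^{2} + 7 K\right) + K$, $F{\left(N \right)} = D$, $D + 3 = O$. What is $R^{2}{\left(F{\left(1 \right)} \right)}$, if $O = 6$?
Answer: $1089$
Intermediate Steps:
$D = 3$ ($D = -3 + 6 = 3$)
$F{\left(N \right)} = 3$
$R{\left(K \right)} = K^{2} + 8 K$
$R^{2}{\left(F{\left(1 \right)} \right)} = \left(3 \left(8 + 3\right)\right)^{2} = \left(3 \cdot 11\right)^{2} = 33^{2} = 1089$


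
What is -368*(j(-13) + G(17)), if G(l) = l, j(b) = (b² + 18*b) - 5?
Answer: 19504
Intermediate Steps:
j(b) = -5 + b² + 18*b
-368*(j(-13) + G(17)) = -368*((-5 + (-13)² + 18*(-13)) + 17) = -368*((-5 + 169 - 234) + 17) = -368*(-70 + 17) = -368*(-53) = 19504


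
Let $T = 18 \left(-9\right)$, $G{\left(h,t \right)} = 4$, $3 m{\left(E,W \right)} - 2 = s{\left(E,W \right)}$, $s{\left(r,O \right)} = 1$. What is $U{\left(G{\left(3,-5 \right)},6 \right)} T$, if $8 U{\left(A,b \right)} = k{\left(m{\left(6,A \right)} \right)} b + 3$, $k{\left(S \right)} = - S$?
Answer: $\frac{243}{4} \approx 60.75$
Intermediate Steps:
$m{\left(E,W \right)} = 1$ ($m{\left(E,W \right)} = \frac{2}{3} + \frac{1}{3} \cdot 1 = \frac{2}{3} + \frac{1}{3} = 1$)
$U{\left(A,b \right)} = \frac{3}{8} - \frac{b}{8}$ ($U{\left(A,b \right)} = \frac{\left(-1\right) 1 b + 3}{8} = \frac{- b + 3}{8} = \frac{3 - b}{8} = \frac{3}{8} - \frac{b}{8}$)
$T = -162$
$U{\left(G{\left(3,-5 \right)},6 \right)} T = \left(\frac{3}{8} - \frac{3}{4}\right) \left(-162\right) = \left(- \frac{3}{8}\right) \left(-162\right) = \frac{243}{4}$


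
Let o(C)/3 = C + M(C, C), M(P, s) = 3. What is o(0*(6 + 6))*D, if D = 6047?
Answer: 54423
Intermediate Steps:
o(C) = 9 + 3*C (o(C) = 3*(C + 3) = 3*(3 + C) = 9 + 3*C)
o(0*(6 + 6))*D = (9 + 3*(0*(6 + 6)))*6047 = (9 + 3*(0*12))*6047 = (9 + 3*0)*6047 = (9 + 0)*6047 = 9*6047 = 54423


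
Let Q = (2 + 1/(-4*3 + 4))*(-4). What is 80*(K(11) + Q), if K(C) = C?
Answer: 280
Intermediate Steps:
Q = -15/2 (Q = (2 + 1/(-12 + 4))*(-4) = (2 + 1/(-8))*(-4) = (2 - 1/8)*(-4) = (15/8)*(-4) = -15/2 ≈ -7.5000)
80*(K(11) + Q) = 80*(11 - 15/2) = 80*(7/2) = 280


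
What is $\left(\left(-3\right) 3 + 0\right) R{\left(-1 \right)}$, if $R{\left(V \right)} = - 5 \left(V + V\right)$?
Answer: $-90$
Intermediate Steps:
$R{\left(V \right)} = - 10 V$ ($R{\left(V \right)} = - 5 \cdot 2 V = - 10 V$)
$\left(\left(-3\right) 3 + 0\right) R{\left(-1 \right)} = \left(\left(-3\right) 3 + 0\right) \left(\left(-10\right) \left(-1\right)\right) = \left(-9 + 0\right) 10 = \left(-9\right) 10 = -90$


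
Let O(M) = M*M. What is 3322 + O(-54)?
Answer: 6238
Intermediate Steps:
O(M) = M**2
3322 + O(-54) = 3322 + (-54)**2 = 3322 + 2916 = 6238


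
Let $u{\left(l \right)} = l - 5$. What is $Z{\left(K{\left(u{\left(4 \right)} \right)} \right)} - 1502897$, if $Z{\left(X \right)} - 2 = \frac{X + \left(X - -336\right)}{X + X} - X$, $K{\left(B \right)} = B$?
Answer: $-1503061$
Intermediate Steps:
$u{\left(l \right)} = -5 + l$ ($u{\left(l \right)} = l - 5 = -5 + l$)
$Z{\left(X \right)} = 2 - X + \frac{336 + 2 X}{2 X}$ ($Z{\left(X \right)} = 2 - \left(X - \frac{X + \left(X - -336\right)}{X + X}\right) = 2 - \left(X - \frac{X + \left(X + 336\right)}{2 X}\right) = 2 + \left(\left(X + \left(336 + X\right)\right) \frac{1}{2 X} - X\right) = 2 + \left(\left(336 + 2 X\right) \frac{1}{2 X} - X\right) = 2 - \left(X - \frac{336 + 2 X}{2 X}\right) = 2 - X + \frac{336 + 2 X}{2 X}$)
$Z{\left(K{\left(u{\left(4 \right)} \right)} \right)} - 1502897 = \left(3 - \left(-5 + 4\right) + \frac{168}{-5 + 4}\right) - 1502897 = \left(3 - -1 + \frac{168}{-1}\right) - 1502897 = \left(3 + 1 + 168 \left(-1\right)\right) - 1502897 = \left(3 + 1 - 168\right) - 1502897 = -164 - 1502897 = -1503061$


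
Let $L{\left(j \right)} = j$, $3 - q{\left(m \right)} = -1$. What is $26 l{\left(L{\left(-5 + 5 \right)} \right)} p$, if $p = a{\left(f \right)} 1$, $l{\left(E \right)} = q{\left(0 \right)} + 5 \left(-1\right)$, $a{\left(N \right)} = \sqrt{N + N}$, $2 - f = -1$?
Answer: $- 26 \sqrt{6} \approx -63.687$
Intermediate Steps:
$q{\left(m \right)} = 4$ ($q{\left(m \right)} = 3 - -1 = 3 + 1 = 4$)
$f = 3$ ($f = 2 - -1 = 2 + 1 = 3$)
$a{\left(N \right)} = \sqrt{2} \sqrt{N}$ ($a{\left(N \right)} = \sqrt{2 N} = \sqrt{2} \sqrt{N}$)
$l{\left(E \right)} = -1$ ($l{\left(E \right)} = 4 + 5 \left(-1\right) = 4 - 5 = -1$)
$p = \sqrt{6}$ ($p = \sqrt{2} \sqrt{3} \cdot 1 = \sqrt{6} \cdot 1 = \sqrt{6} \approx 2.4495$)
$26 l{\left(L{\left(-5 + 5 \right)} \right)} p = 26 \left(-1\right) \sqrt{6} = - 26 \sqrt{6}$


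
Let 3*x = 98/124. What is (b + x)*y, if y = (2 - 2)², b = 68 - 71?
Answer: 0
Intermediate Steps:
b = -3
x = 49/186 (x = (98/124)/3 = (98*(1/124))/3 = (⅓)*(49/62) = 49/186 ≈ 0.26344)
y = 0 (y = 0² = 0)
(b + x)*y = (-3 + 49/186)*0 = -509/186*0 = 0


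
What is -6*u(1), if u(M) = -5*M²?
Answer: 30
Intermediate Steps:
-6*u(1) = -(-30)*1² = -(-30) = -6*(-5) = 30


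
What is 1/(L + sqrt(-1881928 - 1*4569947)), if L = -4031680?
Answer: -806336/3250890014855 - 3*I*sqrt(1147)/650178002971 ≈ -2.4804e-7 - 1.5627e-10*I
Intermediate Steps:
1/(L + sqrt(-1881928 - 1*4569947)) = 1/(-4031680 + sqrt(-1881928 - 1*4569947)) = 1/(-4031680 + sqrt(-1881928 - 4569947)) = 1/(-4031680 + sqrt(-6451875)) = 1/(-4031680 + 75*I*sqrt(1147))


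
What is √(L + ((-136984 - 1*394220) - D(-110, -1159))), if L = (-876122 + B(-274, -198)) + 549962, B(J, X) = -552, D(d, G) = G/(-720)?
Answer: I*√3088503395/60 ≈ 926.24*I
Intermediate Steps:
D(d, G) = -G/720 (D(d, G) = G*(-1/720) = -G/720)
L = -326712 (L = (-876122 - 552) + 549962 = -876674 + 549962 = -326712)
√(L + ((-136984 - 1*394220) - D(-110, -1159))) = √(-326712 + ((-136984 - 1*394220) - (-1)*(-1159)/720)) = √(-326712 + ((-136984 - 394220) - 1*1159/720)) = √(-326712 + (-531204 - 1159/720)) = √(-326712 - 382468039/720) = √(-617700679/720) = I*√3088503395/60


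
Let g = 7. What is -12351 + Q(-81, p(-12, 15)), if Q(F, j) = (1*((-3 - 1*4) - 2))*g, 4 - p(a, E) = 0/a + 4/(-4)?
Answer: -12414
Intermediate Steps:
p(a, E) = 5 (p(a, E) = 4 - (0/a + 4/(-4)) = 4 - (0 + 4*(-¼)) = 4 - (0 - 1) = 4 - 1*(-1) = 4 + 1 = 5)
Q(F, j) = -63 (Q(F, j) = (1*((-3 - 1*4) - 2))*7 = (1*((-3 - 4) - 2))*7 = (1*(-7 - 2))*7 = (1*(-9))*7 = -9*7 = -63)
-12351 + Q(-81, p(-12, 15)) = -12351 - 63 = -12414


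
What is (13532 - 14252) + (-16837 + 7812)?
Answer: -9745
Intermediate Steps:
(13532 - 14252) + (-16837 + 7812) = -720 - 9025 = -9745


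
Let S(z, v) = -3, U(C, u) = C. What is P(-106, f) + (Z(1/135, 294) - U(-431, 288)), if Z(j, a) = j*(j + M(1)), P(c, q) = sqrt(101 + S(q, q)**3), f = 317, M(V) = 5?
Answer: 7855651/18225 + sqrt(74) ≈ 439.64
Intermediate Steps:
P(c, q) = sqrt(74) (P(c, q) = sqrt(101 + (-3)**3) = sqrt(101 - 27) = sqrt(74))
Z(j, a) = j*(5 + j) (Z(j, a) = j*(j + 5) = j*(5 + j))
P(-106, f) + (Z(1/135, 294) - U(-431, 288)) = sqrt(74) + ((5 + 1/135)/135 - 1*(-431)) = sqrt(74) + ((5 + 1/135)/135 + 431) = sqrt(74) + ((1/135)*(676/135) + 431) = sqrt(74) + (676/18225 + 431) = sqrt(74) + 7855651/18225 = 7855651/18225 + sqrt(74)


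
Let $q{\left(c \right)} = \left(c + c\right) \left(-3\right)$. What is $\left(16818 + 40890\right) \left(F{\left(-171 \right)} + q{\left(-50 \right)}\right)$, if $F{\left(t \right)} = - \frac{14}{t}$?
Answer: $\frac{329025368}{19} \approx 1.7317 \cdot 10^{7}$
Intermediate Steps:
$q{\left(c \right)} = - 6 c$ ($q{\left(c \right)} = 2 c \left(-3\right) = - 6 c$)
$\left(16818 + 40890\right) \left(F{\left(-171 \right)} + q{\left(-50 \right)}\right) = \left(16818 + 40890\right) \left(- \frac{14}{-171} - -300\right) = 57708 \left(\left(-14\right) \left(- \frac{1}{171}\right) + 300\right) = 57708 \left(\frac{14}{171} + 300\right) = 57708 \cdot \frac{51314}{171} = \frac{329025368}{19}$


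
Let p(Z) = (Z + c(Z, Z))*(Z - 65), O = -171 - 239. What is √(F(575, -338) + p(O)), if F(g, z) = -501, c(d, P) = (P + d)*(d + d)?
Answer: 7*I*√6514199 ≈ 17866.0*I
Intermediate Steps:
c(d, P) = 2*d*(P + d) (c(d, P) = (P + d)*(2*d) = 2*d*(P + d))
O = -410
p(Z) = (-65 + Z)*(Z + 4*Z²) (p(Z) = (Z + 2*Z*(Z + Z))*(Z - 65) = (Z + 2*Z*(2*Z))*(-65 + Z) = (Z + 4*Z²)*(-65 + Z) = (-65 + Z)*(Z + 4*Z²))
√(F(575, -338) + p(O)) = √(-501 - 410*(-65 - 259*(-410) + 4*(-410)²)) = √(-501 - 410*(-65 + 106190 + 4*168100)) = √(-501 - 410*(-65 + 106190 + 672400)) = √(-501 - 410*778525) = √(-501 - 319195250) = √(-319195751) = 7*I*√6514199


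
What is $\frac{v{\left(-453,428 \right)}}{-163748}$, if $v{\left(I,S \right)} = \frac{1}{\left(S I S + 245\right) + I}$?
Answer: $\frac{1}{13588228234880} \approx 7.3593 \cdot 10^{-14}$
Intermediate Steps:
$v{\left(I,S \right)} = \frac{1}{245 + I + I S^{2}}$ ($v{\left(I,S \right)} = \frac{1}{\left(I S S + 245\right) + I} = \frac{1}{\left(I S^{2} + 245\right) + I} = \frac{1}{\left(245 + I S^{2}\right) + I} = \frac{1}{245 + I + I S^{2}}$)
$\frac{v{\left(-453,428 \right)}}{-163748} = \frac{1}{\left(245 - 453 - 453 \cdot 428^{2}\right) \left(-163748\right)} = \frac{1}{245 - 453 - 82982352} \left(- \frac{1}{163748}\right) = \frac{1}{-82982560} \left(- \frac{1}{163748}\right) = \left(- \frac{1}{82982560}\right) \left(- \frac{1}{163748}\right) = \frac{1}{13588228234880}$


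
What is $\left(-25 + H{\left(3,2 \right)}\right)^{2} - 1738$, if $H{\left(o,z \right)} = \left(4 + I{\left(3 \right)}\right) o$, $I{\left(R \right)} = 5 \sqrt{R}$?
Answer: $-894 - 390 \sqrt{3} \approx -1569.5$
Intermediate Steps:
$H{\left(o,z \right)} = o \left(4 + 5 \sqrt{3}\right)$ ($H{\left(o,z \right)} = \left(4 + 5 \sqrt{3}\right) o = o \left(4 + 5 \sqrt{3}\right)$)
$\left(-25 + H{\left(3,2 \right)}\right)^{2} - 1738 = \left(-25 + 3 \left(4 + 5 \sqrt{3}\right)\right)^{2} - 1738 = \left(-25 + \left(12 + 15 \sqrt{3}\right)\right)^{2} - 1738 = \left(-13 + 15 \sqrt{3}\right)^{2} - 1738 = -1738 + \left(-13 + 15 \sqrt{3}\right)^{2}$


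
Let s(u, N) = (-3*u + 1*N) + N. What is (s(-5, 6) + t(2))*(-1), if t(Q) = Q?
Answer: -29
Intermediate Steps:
s(u, N) = -3*u + 2*N (s(u, N) = (-3*u + N) + N = (N - 3*u) + N = -3*u + 2*N)
(s(-5, 6) + t(2))*(-1) = ((-3*(-5) + 2*6) + 2)*(-1) = ((15 + 12) + 2)*(-1) = (27 + 2)*(-1) = 29*(-1) = -29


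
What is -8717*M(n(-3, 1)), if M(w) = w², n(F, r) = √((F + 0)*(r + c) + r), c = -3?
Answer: -61019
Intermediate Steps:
n(F, r) = √(r + F*(-3 + r)) (n(F, r) = √((F + 0)*(r - 3) + r) = √(F*(-3 + r) + r) = √(r + F*(-3 + r)))
-8717*M(n(-3, 1)) = -8717*(√(1 - 3*(-3) - 3*1))² = -8717*(√(1 + 9 - 3))² = -8717*(√7)² = -8717*7 = -61019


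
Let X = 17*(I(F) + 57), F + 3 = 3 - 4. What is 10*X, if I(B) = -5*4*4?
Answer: -3910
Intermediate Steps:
F = -4 (F = -3 + (3 - 4) = -3 - 1 = -4)
I(B) = -80 (I(B) = -20*4 = -80)
X = -391 (X = 17*(-80 + 57) = 17*(-23) = -391)
10*X = 10*(-391) = -3910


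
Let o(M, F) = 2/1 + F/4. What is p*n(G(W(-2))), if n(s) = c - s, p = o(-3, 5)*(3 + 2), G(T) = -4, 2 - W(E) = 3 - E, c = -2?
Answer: 65/2 ≈ 32.500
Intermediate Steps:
W(E) = -1 + E (W(E) = 2 - (3 - E) = 2 + (-3 + E) = -1 + E)
o(M, F) = 2 + F/4 (o(M, F) = 2*1 + F*(1/4) = 2 + F/4)
p = 65/4 (p = (2 + (1/4)*5)*(3 + 2) = (2 + 5/4)*5 = (13/4)*5 = 65/4 ≈ 16.250)
n(s) = -2 - s
p*n(G(W(-2))) = 65*(-2 - 1*(-4))/4 = 65*(-2 + 4)/4 = (65/4)*2 = 65/2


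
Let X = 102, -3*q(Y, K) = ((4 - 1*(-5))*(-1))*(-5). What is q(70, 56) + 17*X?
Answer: 1719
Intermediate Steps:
q(Y, K) = -15 (q(Y, K) = -(4 - 1*(-5))*(-1)*(-5)/3 = -(4 + 5)*(-1)*(-5)/3 = -9*(-1)*(-5)/3 = -(-3)*(-5) = -1/3*45 = -15)
q(70, 56) + 17*X = -15 + 17*102 = -15 + 1734 = 1719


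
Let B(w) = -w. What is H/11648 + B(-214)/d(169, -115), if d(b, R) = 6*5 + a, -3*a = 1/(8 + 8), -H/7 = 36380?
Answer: -8814553/598624 ≈ -14.725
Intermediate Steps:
H = -254660 (H = -7*36380 = -254660)
a = -1/48 (a = -1/(3*(8 + 8)) = -⅓/16 = -⅓*1/16 = -1/48 ≈ -0.020833)
d(b, R) = 1439/48 (d(b, R) = 6*5 - 1/48 = 30 - 1/48 = 1439/48)
H/11648 + B(-214)/d(169, -115) = -254660/11648 + (-1*(-214))/(1439/48) = -254660*1/11648 + 214*(48/1439) = -9095/416 + 10272/1439 = -8814553/598624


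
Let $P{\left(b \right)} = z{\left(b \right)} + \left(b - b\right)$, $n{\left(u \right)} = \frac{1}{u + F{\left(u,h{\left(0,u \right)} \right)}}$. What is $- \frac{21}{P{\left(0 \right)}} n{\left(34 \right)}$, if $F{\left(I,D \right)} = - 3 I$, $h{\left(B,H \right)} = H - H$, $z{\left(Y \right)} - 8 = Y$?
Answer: $\frac{21}{544} \approx 0.038603$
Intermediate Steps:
$z{\left(Y \right)} = 8 + Y$
$h{\left(B,H \right)} = 0$
$n{\left(u \right)} = - \frac{1}{2 u}$ ($n{\left(u \right)} = \frac{1}{u - 3 u} = \frac{1}{\left(-2\right) u} = - \frac{1}{2 u}$)
$P{\left(b \right)} = 8 + b$ ($P{\left(b \right)} = \left(8 + b\right) + \left(b - b\right) = \left(8 + b\right) + 0 = 8 + b$)
$- \frac{21}{P{\left(0 \right)}} n{\left(34 \right)} = - \frac{21}{8 + 0} \left(- \frac{1}{2 \cdot 34}\right) = - \frac{21}{8} \left(\left(- \frac{1}{2}\right) \frac{1}{34}\right) = \left(-21\right) \frac{1}{8} \left(- \frac{1}{68}\right) = \left(- \frac{21}{8}\right) \left(- \frac{1}{68}\right) = \frac{21}{544}$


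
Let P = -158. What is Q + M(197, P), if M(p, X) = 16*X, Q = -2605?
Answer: -5133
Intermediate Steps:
Q + M(197, P) = -2605 + 16*(-158) = -2605 - 2528 = -5133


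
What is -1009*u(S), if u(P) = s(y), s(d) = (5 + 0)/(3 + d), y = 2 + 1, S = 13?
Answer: -5045/6 ≈ -840.83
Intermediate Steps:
y = 3
s(d) = 5/(3 + d)
u(P) = ⅚ (u(P) = 5/(3 + 3) = 5/6 = 5*(⅙) = ⅚)
-1009*u(S) = -1009*⅚ = -5045/6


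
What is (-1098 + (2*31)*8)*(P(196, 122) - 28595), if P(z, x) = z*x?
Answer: 2819166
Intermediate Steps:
P(z, x) = x*z
(-1098 + (2*31)*8)*(P(196, 122) - 28595) = (-1098 + (2*31)*8)*(122*196 - 28595) = (-1098 + 62*8)*(23912 - 28595) = (-1098 + 496)*(-4683) = -602*(-4683) = 2819166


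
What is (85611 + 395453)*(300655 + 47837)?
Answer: 167646955488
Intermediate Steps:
(85611 + 395453)*(300655 + 47837) = 481064*348492 = 167646955488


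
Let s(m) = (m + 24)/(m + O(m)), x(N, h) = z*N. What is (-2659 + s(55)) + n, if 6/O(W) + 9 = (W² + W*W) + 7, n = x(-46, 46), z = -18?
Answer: -101432839/55441 ≈ -1829.6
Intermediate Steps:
x(N, h) = -18*N
n = 828 (n = -18*(-46) = 828)
O(W) = 6/(-2 + 2*W²) (O(W) = 6/(-9 + ((W² + W*W) + 7)) = 6/(-9 + ((W² + W²) + 7)) = 6/(-9 + (2*W² + 7)) = 6/(-9 + (7 + 2*W²)) = 6/(-2 + 2*W²))
s(m) = (24 + m)/(m + 3/(-1 + m²)) (s(m) = (m + 24)/(m + 3/(-1 + m²)) = (24 + m)/(m + 3/(-1 + m²)))
(-2659 + s(55)) + n = (-2659 + (-1 + 55²)*(24 + 55)/(3 + 55*(-1 + 55²))) + 828 = (-2659 + (-1 + 3025)*79/(3 + 55*(-1 + 3025))) + 828 = (-2659 + 3024*79/(3 + 55*3024)) + 828 = (-2659 + 3024*79/(3 + 166320)) + 828 = (-2659 + 3024*79/166323) + 828 = (-2659 + (1/166323)*3024*79) + 828 = (-2659 + 79632/55441) + 828 = -147337987/55441 + 828 = -101432839/55441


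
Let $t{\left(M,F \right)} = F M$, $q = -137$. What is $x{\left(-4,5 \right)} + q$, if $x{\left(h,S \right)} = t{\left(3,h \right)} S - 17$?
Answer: $-214$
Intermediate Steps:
$x{\left(h,S \right)} = -17 + 3 S h$ ($x{\left(h,S \right)} = h 3 S - 17 = 3 h S - 17 = 3 S h - 17 = -17 + 3 S h$)
$x{\left(-4,5 \right)} + q = \left(-17 + 3 \cdot 5 \left(-4\right)\right) - 137 = \left(-17 - 60\right) - 137 = -77 - 137 = -214$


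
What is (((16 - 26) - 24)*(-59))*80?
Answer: 160480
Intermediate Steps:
(((16 - 26) - 24)*(-59))*80 = ((-10 - 24)*(-59))*80 = -34*(-59)*80 = 2006*80 = 160480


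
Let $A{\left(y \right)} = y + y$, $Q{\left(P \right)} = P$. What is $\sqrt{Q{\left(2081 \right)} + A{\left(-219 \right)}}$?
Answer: $\sqrt{1643} \approx 40.534$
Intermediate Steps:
$A{\left(y \right)} = 2 y$
$\sqrt{Q{\left(2081 \right)} + A{\left(-219 \right)}} = \sqrt{2081 + 2 \left(-219\right)} = \sqrt{2081 - 438} = \sqrt{1643}$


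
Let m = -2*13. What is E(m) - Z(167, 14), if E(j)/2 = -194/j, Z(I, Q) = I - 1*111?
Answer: -534/13 ≈ -41.077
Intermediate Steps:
Z(I, Q) = -111 + I (Z(I, Q) = I - 111 = -111 + I)
m = -26
E(j) = -388/j (E(j) = 2*(-194/j) = -388/j)
E(m) - Z(167, 14) = -388/(-26) - (-111 + 167) = -388*(-1/26) - 1*56 = 194/13 - 56 = -534/13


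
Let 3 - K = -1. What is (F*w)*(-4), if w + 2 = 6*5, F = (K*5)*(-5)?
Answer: 11200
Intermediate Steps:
K = 4 (K = 3 - 1*(-1) = 3 + 1 = 4)
F = -100 (F = (4*5)*(-5) = 20*(-5) = -100)
w = 28 (w = -2 + 6*5 = -2 + 30 = 28)
(F*w)*(-4) = -100*28*(-4) = -2800*(-4) = 11200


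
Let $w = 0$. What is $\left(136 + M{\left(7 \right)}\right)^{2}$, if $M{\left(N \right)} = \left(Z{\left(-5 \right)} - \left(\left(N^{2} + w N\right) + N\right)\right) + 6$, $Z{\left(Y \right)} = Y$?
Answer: $6561$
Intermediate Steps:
$M{\left(N \right)} = 1 - N - N^{2}$ ($M{\left(N \right)} = \left(-5 - \left(\left(N^{2} + 0 N\right) + N\right)\right) + 6 = \left(-5 - \left(\left(N^{2} + 0\right) + N\right)\right) + 6 = \left(-5 - \left(N^{2} + N\right)\right) + 6 = \left(-5 - \left(N + N^{2}\right)\right) + 6 = \left(-5 - N - N^{2}\right) + 6 = 1 - N - N^{2}$)
$\left(136 + M{\left(7 \right)}\right)^{2} = \left(136 - 55\right)^{2} = 81^{2} = 6561$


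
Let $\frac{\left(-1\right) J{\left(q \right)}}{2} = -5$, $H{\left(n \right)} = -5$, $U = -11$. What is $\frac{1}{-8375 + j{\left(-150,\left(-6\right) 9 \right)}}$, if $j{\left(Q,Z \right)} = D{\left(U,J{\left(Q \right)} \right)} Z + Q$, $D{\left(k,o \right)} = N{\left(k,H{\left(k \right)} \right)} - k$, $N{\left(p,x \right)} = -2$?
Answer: $- \frac{1}{9011} \approx -0.00011098$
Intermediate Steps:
$J{\left(q \right)} = 10$ ($J{\left(q \right)} = \left(-2\right) \left(-5\right) = 10$)
$D{\left(k,o \right)} = -2 - k$
$j{\left(Q,Z \right)} = Q + 9 Z$ ($j{\left(Q,Z \right)} = \left(-2 - -11\right) Z + Q = \left(-2 + 11\right) Z + Q = 9 Z + Q = Q + 9 Z$)
$\frac{1}{-8375 + j{\left(-150,\left(-6\right) 9 \right)}} = \frac{1}{-8375 + \left(-150 + 9 \left(\left(-6\right) 9\right)\right)} = \frac{1}{-8375 + \left(-150 + 9 \left(-54\right)\right)} = \frac{1}{-8375 - 636} = \frac{1}{-9011} = - \frac{1}{9011}$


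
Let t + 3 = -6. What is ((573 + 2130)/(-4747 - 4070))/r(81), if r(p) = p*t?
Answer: 901/2142531 ≈ 0.00042053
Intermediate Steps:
t = -9 (t = -3 - 6 = -9)
r(p) = -9*p (r(p) = p*(-9) = -9*p)
((573 + 2130)/(-4747 - 4070))/r(81) = ((573 + 2130)/(-4747 - 4070))/((-9*81)) = (2703/(-8817))/(-729) = (2703*(-1/8817))*(-1/729) = -901/2939*(-1/729) = 901/2142531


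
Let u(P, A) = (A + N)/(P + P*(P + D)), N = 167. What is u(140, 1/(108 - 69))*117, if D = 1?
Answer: 9771/9940 ≈ 0.98300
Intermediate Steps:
u(P, A) = (167 + A)/(P + P*(1 + P)) (u(P, A) = (A + 167)/(P + P*(P + 1)) = (167 + A)/(P + P*(1 + P)))
u(140, 1/(108 - 69))*117 = ((167 + 1/(108 - 69))/(140*(2 + 140)))*117 = ((1/140)*(167 + 1/39)/142)*117 = ((1/140)*(1/142)*(167 + 1/39))*117 = ((1/140)*(1/142)*(6514/39))*117 = (3257/387660)*117 = 9771/9940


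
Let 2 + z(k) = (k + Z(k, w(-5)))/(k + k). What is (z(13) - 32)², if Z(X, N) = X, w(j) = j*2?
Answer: 1089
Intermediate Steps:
w(j) = 2*j
z(k) = -1 (z(k) = -2 + (k + k)/(k + k) = -2 + (2*k)/((2*k)) = -2 + (2*k)*(1/(2*k)) = -2 + 1 = -1)
(z(13) - 32)² = (-1 - 32)² = (-33)² = 1089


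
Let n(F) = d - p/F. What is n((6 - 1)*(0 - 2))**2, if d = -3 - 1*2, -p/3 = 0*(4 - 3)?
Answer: 25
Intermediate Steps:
p = 0 (p = -0*(4 - 3) = -0 = -3*0 = 0)
d = -5 (d = -3 - 2 = -5)
n(F) = -5 (n(F) = -5 - 0/F = -5 - 1*0 = -5 + 0 = -5)
n((6 - 1)*(0 - 2))**2 = (-5)**2 = 25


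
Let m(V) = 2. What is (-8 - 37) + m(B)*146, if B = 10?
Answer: 247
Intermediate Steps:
(-8 - 37) + m(B)*146 = (-8 - 37) + 2*146 = -45 + 292 = 247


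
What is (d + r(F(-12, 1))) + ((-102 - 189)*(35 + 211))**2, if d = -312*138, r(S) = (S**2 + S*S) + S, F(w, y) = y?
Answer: 5124512343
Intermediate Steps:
r(S) = S + 2*S**2 (r(S) = (S**2 + S**2) + S = 2*S**2 + S = S + 2*S**2)
d = -43056
(d + r(F(-12, 1))) + ((-102 - 189)*(35 + 211))**2 = (-43056 + 1*(1 + 2*1)) + ((-102 - 189)*(35 + 211))**2 = (-43056 + 1*(1 + 2)) + (-291*246)**2 = (-43056 + 1*3) + (-71586)**2 = (-43056 + 3) + 5124555396 = -43053 + 5124555396 = 5124512343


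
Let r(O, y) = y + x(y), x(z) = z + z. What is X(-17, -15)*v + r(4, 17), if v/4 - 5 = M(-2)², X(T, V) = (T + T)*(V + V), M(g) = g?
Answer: 36771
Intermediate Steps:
x(z) = 2*z
X(T, V) = 4*T*V (X(T, V) = (2*T)*(2*V) = 4*T*V)
r(O, y) = 3*y (r(O, y) = y + 2*y = 3*y)
v = 36 (v = 20 + 4*(-2)² = 20 + 4*4 = 20 + 16 = 36)
X(-17, -15)*v + r(4, 17) = (4*(-17)*(-15))*36 + 3*17 = 1020*36 + 51 = 36720 + 51 = 36771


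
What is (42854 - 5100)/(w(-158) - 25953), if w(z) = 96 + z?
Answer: -878/605 ≈ -1.4512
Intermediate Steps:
(42854 - 5100)/(w(-158) - 25953) = (42854 - 5100)/((96 - 158) - 25953) = 37754/(-62 - 25953) = 37754/(-26015) = 37754*(-1/26015) = -878/605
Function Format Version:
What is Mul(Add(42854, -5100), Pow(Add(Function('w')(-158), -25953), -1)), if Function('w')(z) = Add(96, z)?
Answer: Rational(-878, 605) ≈ -1.4512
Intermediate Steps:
Mul(Add(42854, -5100), Pow(Add(Function('w')(-158), -25953), -1)) = Mul(Add(42854, -5100), Pow(Add(Add(96, -158), -25953), -1)) = Mul(37754, Pow(Add(-62, -25953), -1)) = Mul(37754, Pow(-26015, -1)) = Mul(37754, Rational(-1, 26015)) = Rational(-878, 605)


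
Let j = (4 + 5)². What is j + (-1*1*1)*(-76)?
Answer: 157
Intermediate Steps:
j = 81 (j = 9² = 81)
j + (-1*1*1)*(-76) = 81 + (-1*1*1)*(-76) = 81 - 1*1*(-76) = 81 - 1*(-76) = 81 + 76 = 157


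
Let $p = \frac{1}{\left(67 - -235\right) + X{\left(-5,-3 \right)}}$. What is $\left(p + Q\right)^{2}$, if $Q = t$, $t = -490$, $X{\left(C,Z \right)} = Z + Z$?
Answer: $\frac{21036311521}{87616} \approx 2.401 \cdot 10^{5}$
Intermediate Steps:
$X{\left(C,Z \right)} = 2 Z$
$Q = -490$
$p = \frac{1}{296}$ ($p = \frac{1}{\left(67 - -235\right) + 2 \left(-3\right)} = \frac{1}{\left(67 + 235\right) - 6} = \frac{1}{302 - 6} = \frac{1}{296} \approx 0.0033784$)
$\left(p + Q\right)^{2} = \left(\frac{1}{296} - 490\right)^{2} = \left(- \frac{145039}{296}\right)^{2} = \frac{21036311521}{87616}$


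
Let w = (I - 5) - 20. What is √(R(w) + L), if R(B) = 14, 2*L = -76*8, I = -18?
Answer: I*√290 ≈ 17.029*I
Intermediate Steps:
L = -304 (L = (-76*8)/2 = (½)*(-608) = -304)
w = -43 (w = (-18 - 5) - 20 = -23 - 20 = -43)
√(R(w) + L) = √(14 - 304) = √(-290) = I*√290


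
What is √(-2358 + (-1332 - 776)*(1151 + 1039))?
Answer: I*√4618878 ≈ 2149.2*I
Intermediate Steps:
√(-2358 + (-1332 - 776)*(1151 + 1039)) = √(-2358 - 2108*2190) = √(-2358 - 4616520) = √(-4618878) = I*√4618878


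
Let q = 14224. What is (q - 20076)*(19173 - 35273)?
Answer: 94217200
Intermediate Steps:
(q - 20076)*(19173 - 35273) = (14224 - 20076)*(19173 - 35273) = -5852*(-16100) = 94217200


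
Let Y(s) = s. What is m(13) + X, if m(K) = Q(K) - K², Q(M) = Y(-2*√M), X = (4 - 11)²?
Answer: -120 - 2*√13 ≈ -127.21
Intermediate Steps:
X = 49 (X = (-7)² = 49)
Q(M) = -2*√M
m(K) = -K² - 2*√K (m(K) = -2*√K - K² = -K² - 2*√K)
m(13) + X = (-1*13² - 2*√13) + 49 = (-1*169 - 2*√13) + 49 = (-169 - 2*√13) + 49 = -120 - 2*√13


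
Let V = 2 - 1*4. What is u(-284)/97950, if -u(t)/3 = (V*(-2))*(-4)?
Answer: 8/16325 ≈ 0.00049005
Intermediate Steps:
V = -2 (V = 2 - 4 = -2)
u(t) = 48 (u(t) = -3*(-2*(-2))*(-4) = -12*(-4) = -3*(-16) = 48)
u(-284)/97950 = 48/97950 = 48*(1/97950) = 8/16325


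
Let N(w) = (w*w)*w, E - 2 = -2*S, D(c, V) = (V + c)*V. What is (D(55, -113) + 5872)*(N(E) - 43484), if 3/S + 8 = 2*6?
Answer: -2161322523/4 ≈ -5.4033e+8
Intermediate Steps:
D(c, V) = V*(V + c)
S = 3/4 (S = 3/(-8 + 2*6) = 3/(-8 + 12) = 3/4 ≈ 0.75000)
E = 1/2 (E = 2 - 2*3/4 = 2 - 3/2 = 1/2 ≈ 0.50000)
N(w) = w**3 (N(w) = w**2*w = w**3)
(D(55, -113) + 5872)*(N(E) - 43484) = (-113*(-113 + 55) + 5872)*((1/2)**3 - 43484) = (-113*(-58) + 5872)*(1/8 - 43484) = (6554 + 5872)*(-347871/8) = 12426*(-347871/8) = -2161322523/4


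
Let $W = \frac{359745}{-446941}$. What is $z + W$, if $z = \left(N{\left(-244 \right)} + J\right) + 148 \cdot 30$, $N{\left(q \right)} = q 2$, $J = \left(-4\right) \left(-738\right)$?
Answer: $\frac{3085320919}{446941} \approx 6903.2$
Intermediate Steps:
$J = 2952$
$N{\left(q \right)} = 2 q$
$W = - \frac{359745}{446941}$ ($W = 359745 \left(- \frac{1}{446941}\right) = - \frac{359745}{446941} \approx -0.8049$)
$z = 6904$ ($z = \left(2 \left(-244\right) + 2952\right) + 148 \cdot 30 = \left(-488 + 2952\right) + 4440 = 2464 + 4440 = 6904$)
$z + W = 6904 - \frac{359745}{446941} = \frac{3085320919}{446941}$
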